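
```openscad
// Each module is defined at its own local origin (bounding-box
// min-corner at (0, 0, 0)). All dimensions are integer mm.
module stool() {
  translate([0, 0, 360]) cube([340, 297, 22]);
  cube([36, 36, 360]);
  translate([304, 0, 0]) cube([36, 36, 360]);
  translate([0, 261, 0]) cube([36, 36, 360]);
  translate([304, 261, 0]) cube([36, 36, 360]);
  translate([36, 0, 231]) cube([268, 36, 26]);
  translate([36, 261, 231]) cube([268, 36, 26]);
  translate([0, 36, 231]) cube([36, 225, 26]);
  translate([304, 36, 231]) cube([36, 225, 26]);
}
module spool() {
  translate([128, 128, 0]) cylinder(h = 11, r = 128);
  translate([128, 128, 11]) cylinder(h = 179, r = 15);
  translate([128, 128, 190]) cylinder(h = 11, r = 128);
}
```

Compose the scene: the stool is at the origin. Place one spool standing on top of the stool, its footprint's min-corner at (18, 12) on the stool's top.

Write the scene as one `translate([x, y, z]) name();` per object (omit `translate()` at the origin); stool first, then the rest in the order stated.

stool();
translate([18, 12, 382]) spool();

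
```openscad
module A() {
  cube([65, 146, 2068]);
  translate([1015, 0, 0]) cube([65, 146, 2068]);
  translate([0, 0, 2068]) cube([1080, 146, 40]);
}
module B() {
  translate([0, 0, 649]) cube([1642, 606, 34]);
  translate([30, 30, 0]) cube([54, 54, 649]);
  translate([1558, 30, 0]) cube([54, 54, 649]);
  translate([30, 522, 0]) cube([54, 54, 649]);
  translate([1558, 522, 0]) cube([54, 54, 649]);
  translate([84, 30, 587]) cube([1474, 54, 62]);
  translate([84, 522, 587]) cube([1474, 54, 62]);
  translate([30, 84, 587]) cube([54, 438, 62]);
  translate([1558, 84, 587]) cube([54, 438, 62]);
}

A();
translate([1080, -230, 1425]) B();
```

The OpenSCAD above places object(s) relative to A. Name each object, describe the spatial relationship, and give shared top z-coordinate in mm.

Both tops at z = 2108 mm.

A is a door frame. B is a table. The table is beside the door frame with their tops flush at z = 2108. The shared top z-coordinate is 2108 mm.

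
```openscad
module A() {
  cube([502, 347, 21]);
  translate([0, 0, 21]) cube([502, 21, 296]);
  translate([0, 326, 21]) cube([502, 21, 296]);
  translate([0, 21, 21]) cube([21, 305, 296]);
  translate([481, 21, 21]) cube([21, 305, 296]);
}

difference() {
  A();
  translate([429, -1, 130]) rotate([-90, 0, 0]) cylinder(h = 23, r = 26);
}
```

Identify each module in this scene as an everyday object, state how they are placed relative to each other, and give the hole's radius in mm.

A is an open box. The open box has a circular hole through its front wall. The hole's radius is 26 mm.

The subtracted cylinder has r = 26 mm.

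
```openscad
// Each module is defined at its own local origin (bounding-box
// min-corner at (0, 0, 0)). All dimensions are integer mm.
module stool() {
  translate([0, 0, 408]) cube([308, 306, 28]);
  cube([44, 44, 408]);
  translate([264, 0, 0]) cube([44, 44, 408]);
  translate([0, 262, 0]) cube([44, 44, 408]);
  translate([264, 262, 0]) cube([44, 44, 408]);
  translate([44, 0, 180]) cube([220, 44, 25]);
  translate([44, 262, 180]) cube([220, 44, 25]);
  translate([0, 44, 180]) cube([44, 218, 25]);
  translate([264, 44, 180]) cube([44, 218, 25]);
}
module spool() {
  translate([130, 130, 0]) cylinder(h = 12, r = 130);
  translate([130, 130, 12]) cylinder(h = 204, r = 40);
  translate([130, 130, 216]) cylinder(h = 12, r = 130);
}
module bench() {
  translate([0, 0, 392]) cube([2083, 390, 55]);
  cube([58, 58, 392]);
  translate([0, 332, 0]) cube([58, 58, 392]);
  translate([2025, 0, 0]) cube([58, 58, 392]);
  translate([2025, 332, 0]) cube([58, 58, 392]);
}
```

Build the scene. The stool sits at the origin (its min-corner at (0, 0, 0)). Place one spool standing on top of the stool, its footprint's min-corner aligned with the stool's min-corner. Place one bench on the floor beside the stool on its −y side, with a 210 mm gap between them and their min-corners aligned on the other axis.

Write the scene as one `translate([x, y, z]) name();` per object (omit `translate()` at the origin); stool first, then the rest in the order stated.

stool();
translate([0, 0, 436]) spool();
translate([0, -600, 0]) bench();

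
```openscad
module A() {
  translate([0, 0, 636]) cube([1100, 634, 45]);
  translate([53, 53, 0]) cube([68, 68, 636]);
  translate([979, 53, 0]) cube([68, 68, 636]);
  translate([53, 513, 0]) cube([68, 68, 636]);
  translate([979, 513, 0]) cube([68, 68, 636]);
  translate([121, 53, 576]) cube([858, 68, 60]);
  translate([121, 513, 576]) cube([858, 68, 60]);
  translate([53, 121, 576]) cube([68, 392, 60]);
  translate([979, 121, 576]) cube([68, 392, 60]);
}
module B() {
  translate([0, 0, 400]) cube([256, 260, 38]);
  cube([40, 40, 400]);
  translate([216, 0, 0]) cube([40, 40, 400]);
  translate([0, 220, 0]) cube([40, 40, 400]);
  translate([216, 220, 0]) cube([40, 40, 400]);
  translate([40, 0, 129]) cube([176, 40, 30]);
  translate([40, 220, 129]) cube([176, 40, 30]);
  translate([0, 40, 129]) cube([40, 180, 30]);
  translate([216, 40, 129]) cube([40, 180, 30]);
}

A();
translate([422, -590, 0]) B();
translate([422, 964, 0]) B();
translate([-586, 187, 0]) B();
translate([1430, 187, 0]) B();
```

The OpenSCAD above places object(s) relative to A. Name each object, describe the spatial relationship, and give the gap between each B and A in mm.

Each stool's nearest face is 330 mm from the table's bounding box.

A is a table. B is a stool. Four stools sit around the table at the −y, +y, −x, +x sides. The gap between each stool and the table is 330 mm.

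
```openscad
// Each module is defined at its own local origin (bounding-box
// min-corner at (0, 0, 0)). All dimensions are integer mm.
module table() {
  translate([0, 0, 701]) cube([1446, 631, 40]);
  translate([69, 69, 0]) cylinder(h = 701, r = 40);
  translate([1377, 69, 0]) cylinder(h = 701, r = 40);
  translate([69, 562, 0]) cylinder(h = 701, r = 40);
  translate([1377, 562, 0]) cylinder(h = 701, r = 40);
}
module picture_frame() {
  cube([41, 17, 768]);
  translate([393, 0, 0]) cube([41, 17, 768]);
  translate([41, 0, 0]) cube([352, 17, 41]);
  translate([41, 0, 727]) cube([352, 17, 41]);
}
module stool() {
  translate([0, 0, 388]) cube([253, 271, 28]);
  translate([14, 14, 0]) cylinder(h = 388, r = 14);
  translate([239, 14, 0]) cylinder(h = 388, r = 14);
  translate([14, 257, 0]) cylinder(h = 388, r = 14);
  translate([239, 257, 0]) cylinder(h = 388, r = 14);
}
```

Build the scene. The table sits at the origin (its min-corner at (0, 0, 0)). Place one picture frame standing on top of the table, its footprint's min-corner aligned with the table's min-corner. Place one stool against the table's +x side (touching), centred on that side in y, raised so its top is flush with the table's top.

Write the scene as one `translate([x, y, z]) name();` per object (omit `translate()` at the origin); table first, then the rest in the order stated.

table();
translate([0, 0, 741]) picture_frame();
translate([1446, 180, 325]) stool();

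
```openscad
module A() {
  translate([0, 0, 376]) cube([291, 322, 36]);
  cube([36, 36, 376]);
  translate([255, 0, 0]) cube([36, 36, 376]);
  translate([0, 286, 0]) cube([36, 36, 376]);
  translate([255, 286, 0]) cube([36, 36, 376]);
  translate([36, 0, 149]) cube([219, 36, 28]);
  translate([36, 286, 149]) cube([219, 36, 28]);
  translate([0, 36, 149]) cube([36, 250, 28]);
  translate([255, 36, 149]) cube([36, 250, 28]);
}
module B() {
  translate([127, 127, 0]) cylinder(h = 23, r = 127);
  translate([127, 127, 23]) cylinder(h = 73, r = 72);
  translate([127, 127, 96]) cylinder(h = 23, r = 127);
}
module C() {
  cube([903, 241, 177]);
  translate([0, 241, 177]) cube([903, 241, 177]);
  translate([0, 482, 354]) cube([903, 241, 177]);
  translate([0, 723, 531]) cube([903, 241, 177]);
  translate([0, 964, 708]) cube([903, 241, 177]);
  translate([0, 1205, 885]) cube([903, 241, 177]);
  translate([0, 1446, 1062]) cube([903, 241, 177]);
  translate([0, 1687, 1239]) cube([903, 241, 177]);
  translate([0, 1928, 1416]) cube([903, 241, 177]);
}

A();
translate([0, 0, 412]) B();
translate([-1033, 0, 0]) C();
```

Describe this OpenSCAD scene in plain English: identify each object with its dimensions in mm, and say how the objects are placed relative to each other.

A is a four-legged stool. The seat is 291×322 mm, 36 mm thick, top at z = 412 mm. It stands on four square legs, each 36×36 mm in cross-section, from z = 0 to the seat underside, each flush with a corner of the seat. Four stretchers, 36 mm wide and 28 mm tall, connect adjacent legs with their undersides at z = 149 mm, each running between the inner faces of the legs it joins and aligned with the legs' outer faces on the other axis.

B is a spool: two coaxial disc flanges of radius 127 mm and thickness 23 mm, joined by a core cylinder of radius 72 mm and height 73 mm. The lower flange rests on z = 0 and the three cylinders share a vertical axis.

C is a straight staircase of 9 solid steps. Each step is 903 mm wide (x), 241 mm deep (y, the going) and 177 mm tall (the rise). The first step rests on the floor; each subsequent step sits one going further in +y and one rise higher in +z, directly behind and above the previous step with no overlap.

The spool is on top of the stool. The staircase is on the floor beside the stool on its −x side.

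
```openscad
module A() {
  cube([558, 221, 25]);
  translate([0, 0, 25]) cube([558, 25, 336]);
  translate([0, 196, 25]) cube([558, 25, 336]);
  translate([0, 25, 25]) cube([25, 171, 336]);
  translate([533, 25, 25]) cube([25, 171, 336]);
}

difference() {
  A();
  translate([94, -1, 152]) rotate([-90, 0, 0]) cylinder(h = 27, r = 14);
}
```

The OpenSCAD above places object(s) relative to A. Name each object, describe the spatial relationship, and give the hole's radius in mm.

The subtracted cylinder has r = 14 mm.

A is an open box. The open box has a circular hole through its front wall. The hole's radius is 14 mm.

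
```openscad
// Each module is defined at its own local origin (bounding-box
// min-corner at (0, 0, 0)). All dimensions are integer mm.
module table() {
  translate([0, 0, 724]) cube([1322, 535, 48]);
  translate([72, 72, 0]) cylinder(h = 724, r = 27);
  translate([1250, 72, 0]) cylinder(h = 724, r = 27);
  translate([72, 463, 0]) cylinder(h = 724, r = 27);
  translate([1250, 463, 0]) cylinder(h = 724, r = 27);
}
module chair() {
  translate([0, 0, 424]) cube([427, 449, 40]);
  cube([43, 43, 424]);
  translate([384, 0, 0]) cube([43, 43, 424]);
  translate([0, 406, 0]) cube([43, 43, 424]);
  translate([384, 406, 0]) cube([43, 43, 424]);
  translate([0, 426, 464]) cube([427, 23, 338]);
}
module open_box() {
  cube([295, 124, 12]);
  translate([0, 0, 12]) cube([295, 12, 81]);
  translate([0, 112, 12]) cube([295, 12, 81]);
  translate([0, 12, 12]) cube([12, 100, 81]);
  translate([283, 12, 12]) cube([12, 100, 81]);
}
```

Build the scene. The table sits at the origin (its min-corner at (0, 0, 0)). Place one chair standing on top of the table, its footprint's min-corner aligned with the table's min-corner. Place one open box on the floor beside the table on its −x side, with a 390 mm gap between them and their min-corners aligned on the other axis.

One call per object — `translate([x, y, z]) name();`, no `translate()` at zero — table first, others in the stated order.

table();
translate([0, 0, 772]) chair();
translate([-685, 0, 0]) open_box();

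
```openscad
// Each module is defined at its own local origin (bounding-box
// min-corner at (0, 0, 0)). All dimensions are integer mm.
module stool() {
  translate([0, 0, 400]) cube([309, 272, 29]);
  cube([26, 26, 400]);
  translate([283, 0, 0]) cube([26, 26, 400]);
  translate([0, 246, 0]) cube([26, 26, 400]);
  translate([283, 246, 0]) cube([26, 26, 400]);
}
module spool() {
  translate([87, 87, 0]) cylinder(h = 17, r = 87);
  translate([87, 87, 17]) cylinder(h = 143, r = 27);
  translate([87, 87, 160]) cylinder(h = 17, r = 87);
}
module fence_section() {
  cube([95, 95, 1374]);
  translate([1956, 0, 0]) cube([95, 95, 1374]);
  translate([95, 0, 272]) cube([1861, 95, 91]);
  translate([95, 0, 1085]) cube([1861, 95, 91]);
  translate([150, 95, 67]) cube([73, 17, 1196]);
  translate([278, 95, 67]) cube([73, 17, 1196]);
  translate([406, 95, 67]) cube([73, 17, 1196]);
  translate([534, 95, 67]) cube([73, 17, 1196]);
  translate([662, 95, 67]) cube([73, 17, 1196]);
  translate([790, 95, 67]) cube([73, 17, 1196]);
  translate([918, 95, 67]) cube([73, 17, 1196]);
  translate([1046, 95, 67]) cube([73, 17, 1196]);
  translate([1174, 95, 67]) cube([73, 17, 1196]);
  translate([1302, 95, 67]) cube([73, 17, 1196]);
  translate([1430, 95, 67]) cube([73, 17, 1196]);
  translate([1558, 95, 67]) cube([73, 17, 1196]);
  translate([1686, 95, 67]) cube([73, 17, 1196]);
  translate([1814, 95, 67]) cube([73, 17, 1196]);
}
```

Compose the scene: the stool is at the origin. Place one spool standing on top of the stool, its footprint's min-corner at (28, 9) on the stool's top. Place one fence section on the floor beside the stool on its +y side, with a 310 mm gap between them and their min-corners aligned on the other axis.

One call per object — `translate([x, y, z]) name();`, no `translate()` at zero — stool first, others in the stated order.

stool();
translate([28, 9, 429]) spool();
translate([0, 582, 0]) fence_section();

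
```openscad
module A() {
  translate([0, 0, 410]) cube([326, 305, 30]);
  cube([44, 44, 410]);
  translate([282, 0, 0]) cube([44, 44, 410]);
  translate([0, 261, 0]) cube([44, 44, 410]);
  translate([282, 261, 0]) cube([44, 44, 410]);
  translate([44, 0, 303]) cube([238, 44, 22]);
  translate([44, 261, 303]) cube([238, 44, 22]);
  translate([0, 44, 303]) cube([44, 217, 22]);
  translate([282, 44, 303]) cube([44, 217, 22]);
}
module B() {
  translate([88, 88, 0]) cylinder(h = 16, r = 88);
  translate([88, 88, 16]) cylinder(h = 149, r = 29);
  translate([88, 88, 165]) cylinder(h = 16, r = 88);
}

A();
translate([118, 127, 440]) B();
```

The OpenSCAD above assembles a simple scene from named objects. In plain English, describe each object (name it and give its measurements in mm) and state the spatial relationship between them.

A is a four-legged stool. The seat is a 326×305×30 mm slab whose top surface is at z = 440 mm; four square legs, each 44×44 mm in cross-section, run from the floor (z = 0) to the underside of the seat, each flush with a corner of the seat. Four stretchers, 44 mm wide and 22 mm tall, connect adjacent legs with their undersides at z = 303 mm, each running between the inner faces of the legs it joins and aligned with the legs' outer faces on the other axis.

B is a spool: two coaxial disc flanges of radius 88 mm and thickness 16 mm, joined by a core cylinder of radius 29 mm and height 149 mm. The lower flange rests on z = 0 and the three cylinders share a vertical axis.

The spool is on top of the stool.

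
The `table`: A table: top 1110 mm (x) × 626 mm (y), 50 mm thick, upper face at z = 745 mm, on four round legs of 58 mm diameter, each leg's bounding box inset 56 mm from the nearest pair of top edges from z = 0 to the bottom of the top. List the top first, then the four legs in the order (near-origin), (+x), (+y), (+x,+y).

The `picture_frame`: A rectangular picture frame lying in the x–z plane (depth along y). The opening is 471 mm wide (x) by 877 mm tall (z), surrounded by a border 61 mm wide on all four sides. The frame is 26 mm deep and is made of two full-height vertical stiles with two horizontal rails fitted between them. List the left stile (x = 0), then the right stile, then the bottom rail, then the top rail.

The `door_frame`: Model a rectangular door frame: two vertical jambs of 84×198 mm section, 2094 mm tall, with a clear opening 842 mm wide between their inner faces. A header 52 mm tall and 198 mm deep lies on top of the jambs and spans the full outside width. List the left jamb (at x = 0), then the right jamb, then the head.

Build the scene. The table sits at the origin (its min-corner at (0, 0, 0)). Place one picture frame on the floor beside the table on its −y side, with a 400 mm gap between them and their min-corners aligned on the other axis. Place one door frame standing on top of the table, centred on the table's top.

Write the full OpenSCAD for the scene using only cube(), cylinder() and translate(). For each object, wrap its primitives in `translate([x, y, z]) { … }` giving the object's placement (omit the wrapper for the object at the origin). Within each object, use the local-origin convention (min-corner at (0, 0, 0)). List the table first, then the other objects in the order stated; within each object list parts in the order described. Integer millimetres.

translate([0, 0, 695]) cube([1110, 626, 50]);
translate([85, 85, 0]) cylinder(h = 695, r = 29);
translate([1025, 85, 0]) cylinder(h = 695, r = 29);
translate([85, 541, 0]) cylinder(h = 695, r = 29);
translate([1025, 541, 0]) cylinder(h = 695, r = 29);
translate([0, -426, 0]) {
  cube([61, 26, 999]);
  translate([532, 0, 0]) cube([61, 26, 999]);
  translate([61, 0, 0]) cube([471, 26, 61]);
  translate([61, 0, 938]) cube([471, 26, 61]);
}
translate([50, 214, 745]) {
  cube([84, 198, 2094]);
  translate([926, 0, 0]) cube([84, 198, 2094]);
  translate([0, 0, 2094]) cube([1010, 198, 52]);
}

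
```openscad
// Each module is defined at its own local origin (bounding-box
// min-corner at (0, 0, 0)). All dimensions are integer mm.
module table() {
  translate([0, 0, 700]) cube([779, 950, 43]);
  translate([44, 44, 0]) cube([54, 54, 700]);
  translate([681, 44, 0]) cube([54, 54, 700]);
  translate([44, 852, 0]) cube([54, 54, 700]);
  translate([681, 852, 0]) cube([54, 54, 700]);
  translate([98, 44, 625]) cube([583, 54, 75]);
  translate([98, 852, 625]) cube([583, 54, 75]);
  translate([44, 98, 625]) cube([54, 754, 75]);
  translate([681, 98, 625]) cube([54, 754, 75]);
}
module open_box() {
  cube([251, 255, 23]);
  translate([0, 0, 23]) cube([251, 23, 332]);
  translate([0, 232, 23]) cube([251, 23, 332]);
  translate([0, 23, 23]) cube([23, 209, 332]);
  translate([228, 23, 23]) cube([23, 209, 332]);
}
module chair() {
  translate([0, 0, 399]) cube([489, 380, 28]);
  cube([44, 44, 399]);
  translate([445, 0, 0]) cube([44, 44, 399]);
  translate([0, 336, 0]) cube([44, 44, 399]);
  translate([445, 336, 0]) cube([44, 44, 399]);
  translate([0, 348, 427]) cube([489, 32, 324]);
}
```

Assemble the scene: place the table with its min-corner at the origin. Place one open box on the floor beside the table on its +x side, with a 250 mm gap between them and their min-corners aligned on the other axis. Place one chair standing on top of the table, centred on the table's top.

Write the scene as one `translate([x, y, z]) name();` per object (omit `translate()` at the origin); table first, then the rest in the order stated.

table();
translate([1029, 0, 0]) open_box();
translate([145, 285, 743]) chair();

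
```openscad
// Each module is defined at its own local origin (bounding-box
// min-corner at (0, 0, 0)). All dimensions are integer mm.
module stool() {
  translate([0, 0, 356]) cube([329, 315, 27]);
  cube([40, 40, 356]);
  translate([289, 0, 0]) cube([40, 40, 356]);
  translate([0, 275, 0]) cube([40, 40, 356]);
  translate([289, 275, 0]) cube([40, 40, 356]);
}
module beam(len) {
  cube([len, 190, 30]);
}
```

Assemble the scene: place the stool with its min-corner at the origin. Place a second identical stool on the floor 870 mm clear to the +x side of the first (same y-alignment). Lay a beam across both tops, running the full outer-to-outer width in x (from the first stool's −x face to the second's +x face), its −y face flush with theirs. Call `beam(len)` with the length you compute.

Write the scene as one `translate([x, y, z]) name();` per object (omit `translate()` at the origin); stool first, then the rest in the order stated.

stool();
translate([1199, 0, 0]) stool();
translate([0, 0, 383]) beam(1528);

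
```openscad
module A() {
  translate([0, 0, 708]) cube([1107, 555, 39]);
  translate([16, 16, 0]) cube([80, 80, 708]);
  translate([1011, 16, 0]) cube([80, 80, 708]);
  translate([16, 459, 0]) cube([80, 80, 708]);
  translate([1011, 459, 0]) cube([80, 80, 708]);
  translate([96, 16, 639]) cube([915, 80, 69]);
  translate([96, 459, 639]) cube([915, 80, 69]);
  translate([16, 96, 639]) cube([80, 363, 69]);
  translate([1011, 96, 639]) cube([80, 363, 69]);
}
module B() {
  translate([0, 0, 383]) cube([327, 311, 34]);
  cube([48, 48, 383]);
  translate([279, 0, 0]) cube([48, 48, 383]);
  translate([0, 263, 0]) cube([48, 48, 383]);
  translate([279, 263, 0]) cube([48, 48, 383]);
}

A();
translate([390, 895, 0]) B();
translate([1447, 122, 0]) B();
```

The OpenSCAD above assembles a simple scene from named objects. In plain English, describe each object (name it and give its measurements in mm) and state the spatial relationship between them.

A is a table with a 1107×555 mm rectangular top, 39 mm thick, top surface at z = 747 mm, supported by four 80×80 mm square legs, each inset 16 mm from the nearest pair of top edges, running from the floor. Four apron rails, 80 mm thick and 69 mm tall, run between adjacent legs with their top edges flush with the underside of the top and their outer faces flush with the legs' outer faces.

B is a four-legged stool. The seat is 327×311 mm, 34 mm thick, top at z = 417 mm. It stands on four square legs, each 48×48 mm in cross-section, from z = 0 to the seat underside, each flush with a corner of the seat.

Two stools sit around the table at the +y, +x sides.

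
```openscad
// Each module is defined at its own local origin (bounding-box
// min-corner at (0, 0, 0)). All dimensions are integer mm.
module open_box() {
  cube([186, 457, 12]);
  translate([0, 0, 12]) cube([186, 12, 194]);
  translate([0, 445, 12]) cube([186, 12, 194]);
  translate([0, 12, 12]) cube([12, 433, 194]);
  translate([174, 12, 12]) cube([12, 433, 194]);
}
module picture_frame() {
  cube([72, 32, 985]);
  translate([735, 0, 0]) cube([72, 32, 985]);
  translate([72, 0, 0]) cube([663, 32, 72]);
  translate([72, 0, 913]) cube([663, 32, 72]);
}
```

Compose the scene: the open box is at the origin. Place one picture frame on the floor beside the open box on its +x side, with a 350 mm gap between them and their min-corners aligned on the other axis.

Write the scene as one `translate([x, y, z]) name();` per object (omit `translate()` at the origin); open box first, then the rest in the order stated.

open_box();
translate([536, 0, 0]) picture_frame();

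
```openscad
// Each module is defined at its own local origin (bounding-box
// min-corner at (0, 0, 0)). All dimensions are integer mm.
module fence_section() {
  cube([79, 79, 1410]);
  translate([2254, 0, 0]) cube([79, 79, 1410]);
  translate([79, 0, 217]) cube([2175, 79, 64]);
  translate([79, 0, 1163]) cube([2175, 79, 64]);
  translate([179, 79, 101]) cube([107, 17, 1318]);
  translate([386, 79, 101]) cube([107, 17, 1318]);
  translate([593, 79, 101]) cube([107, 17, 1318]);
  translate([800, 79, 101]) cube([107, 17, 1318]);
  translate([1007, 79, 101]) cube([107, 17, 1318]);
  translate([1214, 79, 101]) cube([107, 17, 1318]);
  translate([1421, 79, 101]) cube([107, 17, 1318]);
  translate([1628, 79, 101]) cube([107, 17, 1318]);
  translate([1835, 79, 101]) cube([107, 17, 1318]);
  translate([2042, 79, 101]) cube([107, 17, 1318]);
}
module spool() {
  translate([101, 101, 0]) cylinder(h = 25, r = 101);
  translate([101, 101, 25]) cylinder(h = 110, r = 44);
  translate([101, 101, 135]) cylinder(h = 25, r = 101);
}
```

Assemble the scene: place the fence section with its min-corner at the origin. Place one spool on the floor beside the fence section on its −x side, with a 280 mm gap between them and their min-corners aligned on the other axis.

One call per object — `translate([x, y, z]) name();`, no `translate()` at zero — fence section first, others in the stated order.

fence_section();
translate([-482, 0, 0]) spool();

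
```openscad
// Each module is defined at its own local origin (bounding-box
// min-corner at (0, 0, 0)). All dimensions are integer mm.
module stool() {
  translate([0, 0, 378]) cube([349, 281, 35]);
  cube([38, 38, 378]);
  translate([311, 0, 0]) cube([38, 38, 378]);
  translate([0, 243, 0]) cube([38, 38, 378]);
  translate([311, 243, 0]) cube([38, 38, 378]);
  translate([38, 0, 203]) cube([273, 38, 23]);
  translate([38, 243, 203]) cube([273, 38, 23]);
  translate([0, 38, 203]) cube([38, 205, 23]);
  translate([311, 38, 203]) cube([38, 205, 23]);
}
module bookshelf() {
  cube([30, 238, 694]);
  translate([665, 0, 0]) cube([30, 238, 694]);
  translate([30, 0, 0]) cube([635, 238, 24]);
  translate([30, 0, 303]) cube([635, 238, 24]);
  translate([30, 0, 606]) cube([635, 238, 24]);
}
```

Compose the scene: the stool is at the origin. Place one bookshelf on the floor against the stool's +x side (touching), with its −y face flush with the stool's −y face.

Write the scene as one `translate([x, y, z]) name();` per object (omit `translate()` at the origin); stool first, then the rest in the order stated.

stool();
translate([349, 0, 0]) bookshelf();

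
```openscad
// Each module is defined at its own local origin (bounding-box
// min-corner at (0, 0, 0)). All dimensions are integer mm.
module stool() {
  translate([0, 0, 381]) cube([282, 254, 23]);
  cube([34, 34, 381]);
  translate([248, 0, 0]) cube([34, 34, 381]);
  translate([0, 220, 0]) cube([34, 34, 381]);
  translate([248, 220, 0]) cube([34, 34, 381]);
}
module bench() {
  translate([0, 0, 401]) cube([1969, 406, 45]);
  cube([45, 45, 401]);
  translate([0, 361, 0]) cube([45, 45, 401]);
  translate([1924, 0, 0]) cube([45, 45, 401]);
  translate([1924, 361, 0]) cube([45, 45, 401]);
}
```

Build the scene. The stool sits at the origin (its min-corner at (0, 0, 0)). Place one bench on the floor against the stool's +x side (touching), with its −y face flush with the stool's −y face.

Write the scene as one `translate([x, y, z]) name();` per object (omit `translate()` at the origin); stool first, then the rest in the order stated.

stool();
translate([282, 0, 0]) bench();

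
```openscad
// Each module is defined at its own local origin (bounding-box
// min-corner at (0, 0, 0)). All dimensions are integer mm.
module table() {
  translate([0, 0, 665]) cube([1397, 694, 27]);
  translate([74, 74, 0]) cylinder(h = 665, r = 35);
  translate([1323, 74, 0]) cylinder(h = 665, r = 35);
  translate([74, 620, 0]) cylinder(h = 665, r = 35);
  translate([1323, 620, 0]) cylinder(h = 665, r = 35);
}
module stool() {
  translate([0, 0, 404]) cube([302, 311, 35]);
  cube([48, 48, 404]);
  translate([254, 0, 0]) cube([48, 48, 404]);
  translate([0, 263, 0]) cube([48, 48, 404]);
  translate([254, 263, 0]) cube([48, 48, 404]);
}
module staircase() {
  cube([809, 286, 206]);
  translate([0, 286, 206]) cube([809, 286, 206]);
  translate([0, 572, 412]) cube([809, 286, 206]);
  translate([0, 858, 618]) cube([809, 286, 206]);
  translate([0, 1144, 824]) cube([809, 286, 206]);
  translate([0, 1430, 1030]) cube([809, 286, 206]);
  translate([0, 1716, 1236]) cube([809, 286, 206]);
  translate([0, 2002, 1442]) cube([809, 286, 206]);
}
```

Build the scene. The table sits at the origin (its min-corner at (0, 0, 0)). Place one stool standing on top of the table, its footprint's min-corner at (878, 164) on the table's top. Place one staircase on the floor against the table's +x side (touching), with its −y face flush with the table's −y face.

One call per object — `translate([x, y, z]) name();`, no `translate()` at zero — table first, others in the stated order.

table();
translate([878, 164, 692]) stool();
translate([1397, 0, 0]) staircase();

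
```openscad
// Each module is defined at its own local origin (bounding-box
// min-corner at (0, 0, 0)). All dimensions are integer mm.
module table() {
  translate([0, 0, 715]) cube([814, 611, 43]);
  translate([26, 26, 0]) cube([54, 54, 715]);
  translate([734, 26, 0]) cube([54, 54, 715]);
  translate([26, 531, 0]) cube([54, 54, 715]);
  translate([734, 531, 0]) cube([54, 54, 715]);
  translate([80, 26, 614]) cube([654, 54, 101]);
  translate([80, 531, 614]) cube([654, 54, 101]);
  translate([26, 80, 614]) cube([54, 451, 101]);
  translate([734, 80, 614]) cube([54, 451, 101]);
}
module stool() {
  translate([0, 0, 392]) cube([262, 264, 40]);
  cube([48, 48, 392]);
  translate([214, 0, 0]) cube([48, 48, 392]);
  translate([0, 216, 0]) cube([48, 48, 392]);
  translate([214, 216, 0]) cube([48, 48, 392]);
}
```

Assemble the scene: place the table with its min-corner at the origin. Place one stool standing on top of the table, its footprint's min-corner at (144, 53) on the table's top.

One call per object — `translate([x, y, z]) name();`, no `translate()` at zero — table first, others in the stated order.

table();
translate([144, 53, 758]) stool();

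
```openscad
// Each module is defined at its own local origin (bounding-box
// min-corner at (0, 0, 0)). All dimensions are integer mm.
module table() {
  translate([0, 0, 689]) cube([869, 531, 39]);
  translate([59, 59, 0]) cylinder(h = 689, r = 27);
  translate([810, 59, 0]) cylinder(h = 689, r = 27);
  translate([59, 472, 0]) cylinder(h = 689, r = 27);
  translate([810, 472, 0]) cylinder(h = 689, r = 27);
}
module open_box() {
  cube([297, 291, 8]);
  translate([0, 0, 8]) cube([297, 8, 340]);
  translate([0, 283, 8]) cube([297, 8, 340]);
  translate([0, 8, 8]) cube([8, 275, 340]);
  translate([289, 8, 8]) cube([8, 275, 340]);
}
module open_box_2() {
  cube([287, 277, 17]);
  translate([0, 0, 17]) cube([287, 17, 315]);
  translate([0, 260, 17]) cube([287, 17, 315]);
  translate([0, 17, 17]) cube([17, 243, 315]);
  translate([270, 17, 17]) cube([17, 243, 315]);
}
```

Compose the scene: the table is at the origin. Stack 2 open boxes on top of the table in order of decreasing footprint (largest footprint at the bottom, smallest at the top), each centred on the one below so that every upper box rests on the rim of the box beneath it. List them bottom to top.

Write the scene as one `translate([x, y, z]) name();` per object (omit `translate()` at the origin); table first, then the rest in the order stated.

table();
translate([286, 120, 728]) open_box();
translate([291, 127, 1076]) open_box_2();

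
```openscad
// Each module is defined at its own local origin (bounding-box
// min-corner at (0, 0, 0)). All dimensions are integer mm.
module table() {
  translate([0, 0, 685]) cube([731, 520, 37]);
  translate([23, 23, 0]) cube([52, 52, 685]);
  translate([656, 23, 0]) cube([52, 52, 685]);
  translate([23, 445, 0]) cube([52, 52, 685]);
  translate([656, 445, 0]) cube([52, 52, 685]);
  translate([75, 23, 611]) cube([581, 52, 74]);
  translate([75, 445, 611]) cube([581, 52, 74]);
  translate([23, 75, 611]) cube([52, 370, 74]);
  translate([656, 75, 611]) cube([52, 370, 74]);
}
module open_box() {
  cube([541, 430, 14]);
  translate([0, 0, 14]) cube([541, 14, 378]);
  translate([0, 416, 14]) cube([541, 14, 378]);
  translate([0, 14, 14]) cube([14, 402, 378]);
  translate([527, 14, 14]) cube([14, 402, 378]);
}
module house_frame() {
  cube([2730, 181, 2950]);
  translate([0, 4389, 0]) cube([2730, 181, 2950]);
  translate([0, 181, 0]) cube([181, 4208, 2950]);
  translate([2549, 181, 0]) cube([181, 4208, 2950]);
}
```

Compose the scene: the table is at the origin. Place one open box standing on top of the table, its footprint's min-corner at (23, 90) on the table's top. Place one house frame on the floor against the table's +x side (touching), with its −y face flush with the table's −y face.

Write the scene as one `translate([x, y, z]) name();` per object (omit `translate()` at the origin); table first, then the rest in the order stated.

table();
translate([23, 90, 722]) open_box();
translate([731, 0, 0]) house_frame();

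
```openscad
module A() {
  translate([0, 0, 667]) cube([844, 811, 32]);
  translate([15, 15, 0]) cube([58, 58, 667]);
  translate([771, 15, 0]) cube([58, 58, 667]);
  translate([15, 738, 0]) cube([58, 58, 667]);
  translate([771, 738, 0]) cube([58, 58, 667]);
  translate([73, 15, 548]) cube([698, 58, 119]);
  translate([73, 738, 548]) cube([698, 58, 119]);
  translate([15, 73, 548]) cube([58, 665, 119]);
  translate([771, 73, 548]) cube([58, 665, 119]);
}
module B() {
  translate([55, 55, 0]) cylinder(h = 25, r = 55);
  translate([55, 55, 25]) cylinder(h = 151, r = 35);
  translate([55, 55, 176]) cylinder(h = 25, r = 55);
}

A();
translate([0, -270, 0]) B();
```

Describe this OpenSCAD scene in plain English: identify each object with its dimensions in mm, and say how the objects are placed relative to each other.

A is a rectangular dining table. The top is 844×811×32 mm with its upper surface at z = 699 mm. It stands on four 58×58 mm square legs, each inset 15 mm from the nearest pair of top edges, running from the floor to the underside of the top. Four apron rails, 58 mm thick and 119 mm tall, run between adjacent legs with their top edges flush with the underside of the top and their outer faces flush with the legs' outer faces.

B is a spool: two coaxial disc flanges of radius 55 mm and thickness 25 mm, joined by a core cylinder of radius 35 mm and height 151 mm. The lower flange rests on z = 0 and the three cylinders share a vertical axis.

The spool is on the floor beside the table on its −y side.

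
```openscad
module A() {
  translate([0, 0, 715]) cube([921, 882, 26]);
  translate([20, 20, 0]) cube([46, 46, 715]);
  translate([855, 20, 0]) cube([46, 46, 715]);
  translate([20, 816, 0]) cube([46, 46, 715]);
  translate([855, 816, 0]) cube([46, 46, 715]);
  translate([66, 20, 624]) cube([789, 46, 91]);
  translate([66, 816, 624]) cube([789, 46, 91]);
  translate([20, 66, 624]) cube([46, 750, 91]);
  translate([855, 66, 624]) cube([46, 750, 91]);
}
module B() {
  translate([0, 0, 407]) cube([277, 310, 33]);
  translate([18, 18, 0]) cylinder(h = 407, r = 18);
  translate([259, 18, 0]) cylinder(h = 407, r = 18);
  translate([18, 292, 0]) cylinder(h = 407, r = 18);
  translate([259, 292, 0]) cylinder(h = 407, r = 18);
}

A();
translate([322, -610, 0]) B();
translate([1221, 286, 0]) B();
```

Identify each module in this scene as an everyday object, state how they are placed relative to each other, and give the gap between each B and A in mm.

Each stool's nearest face is 300 mm from the table's bounding box.

A is a table. B is a stool. Two stools sit around the table at the −y, +x sides. The gap between each stool and the table is 300 mm.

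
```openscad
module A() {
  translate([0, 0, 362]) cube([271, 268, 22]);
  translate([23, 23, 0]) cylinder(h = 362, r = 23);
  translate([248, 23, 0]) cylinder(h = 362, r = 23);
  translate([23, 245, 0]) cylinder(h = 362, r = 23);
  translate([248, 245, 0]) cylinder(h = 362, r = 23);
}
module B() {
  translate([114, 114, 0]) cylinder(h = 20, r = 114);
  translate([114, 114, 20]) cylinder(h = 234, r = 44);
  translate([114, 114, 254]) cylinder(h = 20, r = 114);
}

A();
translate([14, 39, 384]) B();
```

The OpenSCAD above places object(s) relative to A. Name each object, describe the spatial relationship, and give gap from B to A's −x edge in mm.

The spool's min-x is at 14; the stool's min-x is 0; gap = 14 mm.

A is a stool. B is a spool. The spool is on top of the stool. The gap from the spool to the stool's −x edge is 14 mm.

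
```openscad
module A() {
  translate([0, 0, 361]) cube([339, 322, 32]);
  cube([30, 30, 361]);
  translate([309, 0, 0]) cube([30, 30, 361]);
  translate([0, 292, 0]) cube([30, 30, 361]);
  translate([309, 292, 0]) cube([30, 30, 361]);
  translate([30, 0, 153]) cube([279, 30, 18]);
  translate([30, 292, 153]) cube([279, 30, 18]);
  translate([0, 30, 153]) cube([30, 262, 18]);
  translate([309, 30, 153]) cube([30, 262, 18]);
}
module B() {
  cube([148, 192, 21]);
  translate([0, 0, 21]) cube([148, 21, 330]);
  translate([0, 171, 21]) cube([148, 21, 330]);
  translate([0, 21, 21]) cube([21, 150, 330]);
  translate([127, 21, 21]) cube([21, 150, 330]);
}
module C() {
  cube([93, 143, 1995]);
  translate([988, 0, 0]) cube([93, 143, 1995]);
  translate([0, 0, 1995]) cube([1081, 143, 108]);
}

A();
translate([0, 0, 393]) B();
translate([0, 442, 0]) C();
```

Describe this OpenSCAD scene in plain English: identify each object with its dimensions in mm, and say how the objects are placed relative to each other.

A is a four-legged stool. The seat is 339×322 mm, 32 mm thick, top at z = 393 mm. It stands on four square legs, each 30×30 mm in cross-section, from z = 0 to the seat underside, each flush with a corner of the seat. Four stretchers, 30 mm wide and 18 mm tall, connect adjacent legs with their undersides at z = 153 mm, each running between the inner faces of the legs it joins and aligned with the legs' outer faces on the other axis.

B is an open-topped rectangular box: outside dimensions 148×192×351 mm, with a uniform wall and base thickness of 21 mm. The base is a full 148×192 slab on the floor; four walls sit on top of the base. The front and back walls (the −y and +y sides) span the full width; the two side walls fit between them.

C is a door frame. The clear opening is 895 mm wide and 1995 mm high. Two 93 mm wide jambs, 143 mm deep, stand either side of the opening from the floor to the top of the opening. A 108 mm thick head sits across the top of both jambs, spanning the full outside width of the frame.

The open box is on top of the stool. The door frame is on the floor beside the stool on its +y side.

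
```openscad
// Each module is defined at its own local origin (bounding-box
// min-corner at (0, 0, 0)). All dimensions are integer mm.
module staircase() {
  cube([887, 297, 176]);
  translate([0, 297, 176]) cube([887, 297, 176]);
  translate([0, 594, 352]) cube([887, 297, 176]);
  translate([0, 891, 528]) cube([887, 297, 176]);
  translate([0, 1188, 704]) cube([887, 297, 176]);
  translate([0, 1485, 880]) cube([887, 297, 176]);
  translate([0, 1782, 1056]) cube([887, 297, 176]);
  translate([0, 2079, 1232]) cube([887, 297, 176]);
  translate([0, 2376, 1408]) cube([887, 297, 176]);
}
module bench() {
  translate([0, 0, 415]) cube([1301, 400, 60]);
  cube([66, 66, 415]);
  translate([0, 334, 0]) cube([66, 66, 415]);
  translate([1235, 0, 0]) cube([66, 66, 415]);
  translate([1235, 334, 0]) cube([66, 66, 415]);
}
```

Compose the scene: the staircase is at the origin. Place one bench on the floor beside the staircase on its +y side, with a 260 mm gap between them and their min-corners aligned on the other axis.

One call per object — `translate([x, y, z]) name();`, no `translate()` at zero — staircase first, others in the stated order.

staircase();
translate([0, 2933, 0]) bench();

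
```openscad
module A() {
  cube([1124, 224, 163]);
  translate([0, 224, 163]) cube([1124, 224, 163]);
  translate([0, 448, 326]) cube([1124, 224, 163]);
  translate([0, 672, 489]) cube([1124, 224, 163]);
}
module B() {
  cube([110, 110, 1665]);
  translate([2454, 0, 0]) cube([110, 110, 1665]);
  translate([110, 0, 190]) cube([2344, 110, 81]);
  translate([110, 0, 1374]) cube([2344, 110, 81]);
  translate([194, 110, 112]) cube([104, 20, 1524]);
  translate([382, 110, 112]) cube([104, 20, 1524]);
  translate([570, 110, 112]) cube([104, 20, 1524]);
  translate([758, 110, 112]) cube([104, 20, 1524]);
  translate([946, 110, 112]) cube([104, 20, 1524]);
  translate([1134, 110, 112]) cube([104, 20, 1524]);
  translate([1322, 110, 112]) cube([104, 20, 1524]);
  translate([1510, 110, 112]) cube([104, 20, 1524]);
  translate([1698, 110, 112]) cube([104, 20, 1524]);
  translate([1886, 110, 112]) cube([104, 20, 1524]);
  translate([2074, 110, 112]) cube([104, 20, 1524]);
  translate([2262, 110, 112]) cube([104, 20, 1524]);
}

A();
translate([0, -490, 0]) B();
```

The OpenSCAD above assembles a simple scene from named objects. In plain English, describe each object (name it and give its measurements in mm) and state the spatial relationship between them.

A is a straight staircase of 4 solid steps. Each step is 1124 mm wide (x), 224 mm deep (y, the going) and 163 mm tall (the rise). The first step rests on the floor; each subsequent step sits one going further in +y and one rise higher in +z, directly behind and above the previous step with no overlap.

B is a fence section. Two 110×110 mm posts, 1665 mm tall, stand on the floor with a clear span of 2344 mm between their inner faces. Two horizontal rails of 110×81 mm section span the gap between the posts with their undersides at z = 190 mm and z = 1374 mm, flush with the posts' −y face. 12 pickets, each 104 mm wide, 20 mm thick and 1524 mm tall, are fixed to the +y face of the rails with their bottoms at z = 112 mm, evenly spaced across the span with equal gaps (rounded down to the nearest mm) at the −x end and between each pair — any rounding remainder accumulates at the +x end.

The fence section is on the floor beside the staircase on its −y side.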